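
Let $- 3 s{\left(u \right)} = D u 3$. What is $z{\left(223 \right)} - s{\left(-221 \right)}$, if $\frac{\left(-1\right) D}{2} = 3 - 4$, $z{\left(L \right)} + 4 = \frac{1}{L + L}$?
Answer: $- \frac{198915}{446} \approx -446.0$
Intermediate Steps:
$z{\left(L \right)} = -4 + \frac{1}{2 L}$ ($z{\left(L \right)} = -4 + \frac{1}{L + L} = -4 + \frac{1}{2 L}$)
$D = 2$ ($D = - 2 \left(3 - 4\right) = \left(-2\right) \left(-1\right) = 2$)
$s{\left(u \right)} = - 2 u$ ($s{\left(u \right)} = - \frac{2 u 3}{3} = - \frac{6 u}{3} = - 2 u$)
$z{\left(223 \right)} - s{\left(-221 \right)} = \left(-4 + \frac{1}{2 \cdot 223}\right) - \left(-2\right) \left(-221\right) = \left(-4 + \frac{1}{2} \cdot \frac{1}{223}\right) - 442 = \left(-4 + \frac{1}{446}\right) - 442 = - \frac{1783}{446} - 442 = - \frac{198915}{446}$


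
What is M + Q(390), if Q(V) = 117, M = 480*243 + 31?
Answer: 116788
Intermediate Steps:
M = 116671 (M = 116640 + 31 = 116671)
M + Q(390) = 116671 + 117 = 116788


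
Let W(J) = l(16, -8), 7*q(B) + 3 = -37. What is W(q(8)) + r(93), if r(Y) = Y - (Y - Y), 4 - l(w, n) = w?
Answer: 81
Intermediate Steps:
l(w, n) = 4 - w
q(B) = -40/7 (q(B) = -3/7 + (⅐)*(-37) = -3/7 - 37/7 = -40/7)
W(J) = -12 (W(J) = 4 - 1*16 = 4 - 16 = -12)
r(Y) = Y (r(Y) = Y - 1*0 = Y + 0 = Y)
W(q(8)) + r(93) = -12 + 93 = 81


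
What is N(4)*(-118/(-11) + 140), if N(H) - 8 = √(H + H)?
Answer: 13264/11 + 3316*√2/11 ≈ 1632.1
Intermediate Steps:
N(H) = 8 + √2*√H (N(H) = 8 + √(H + H) = 8 + √(2*H) = 8 + √2*√H)
N(4)*(-118/(-11) + 140) = (8 + √2*√4)*(-118/(-11) + 140) = (8 + √2*2)*(-118*(-1/11) + 140) = (8 + 2*√2)*(118/11 + 140) = (8 + 2*√2)*(1658/11) = 13264/11 + 3316*√2/11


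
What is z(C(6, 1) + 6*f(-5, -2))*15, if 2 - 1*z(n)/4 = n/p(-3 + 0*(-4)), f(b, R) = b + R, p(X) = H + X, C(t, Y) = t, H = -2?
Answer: -312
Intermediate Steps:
p(X) = -2 + X
f(b, R) = R + b
z(n) = 8 + 4*n/5 (z(n) = 8 - 4*n/(-2 + (-3 + 0*(-4))) = 8 - 4*n/(-2 + (-3 + 0)) = 8 - 4*n/(-2 - 3) = 8 - 4*n/(-5) = 8 - 4*n*(-1)/5 = 8 - (-4)*n/5 = 8 + 4*n/5)
z(C(6, 1) + 6*f(-5, -2))*15 = (8 + 4*(6 + 6*(-2 - 5))/5)*15 = (8 + 4*(6 + 6*(-7))/5)*15 = (8 + 4*(6 - 42)/5)*15 = (8 + (⅘)*(-36))*15 = (8 - 144/5)*15 = -104/5*15 = -312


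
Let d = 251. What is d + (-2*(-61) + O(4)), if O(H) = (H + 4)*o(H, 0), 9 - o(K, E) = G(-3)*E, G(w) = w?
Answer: 445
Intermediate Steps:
o(K, E) = 9 + 3*E (o(K, E) = 9 - (-3)*E = 9 + 3*E)
O(H) = 36 + 9*H (O(H) = (H + 4)*(9 + 3*0) = (4 + H)*(9 + 0) = (4 + H)*9 = 36 + 9*H)
d + (-2*(-61) + O(4)) = 251 + (-2*(-61) + (36 + 9*4)) = 251 + (122 + (36 + 36)) = 251 + (122 + 72) = 251 + 194 = 445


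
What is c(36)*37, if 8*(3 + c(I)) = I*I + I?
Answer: 12099/2 ≈ 6049.5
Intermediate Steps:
c(I) = -3 + I/8 + I²/8 (c(I) = -3 + (I*I + I)/8 = -3 + (I² + I)/8 = -3 + (I + I²)/8 = -3 + (I/8 + I²/8) = -3 + I/8 + I²/8)
c(36)*37 = (-3 + (⅛)*36 + (⅛)*36²)*37 = (-3 + 9/2 + (⅛)*1296)*37 = (-3 + 9/2 + 162)*37 = (327/2)*37 = 12099/2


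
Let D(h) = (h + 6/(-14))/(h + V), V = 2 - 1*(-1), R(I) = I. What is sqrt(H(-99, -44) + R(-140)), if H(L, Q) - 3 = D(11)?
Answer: 2*I*sqrt(1669)/7 ≈ 11.672*I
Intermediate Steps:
V = 3 (V = 2 + 1 = 3)
D(h) = (-3/7 + h)/(3 + h) (D(h) = (h + 6/(-14))/(h + 3) = (h + 6*(-1/14))/(3 + h) = (h - 3/7)/(3 + h) = (-3/7 + h)/(3 + h))
H(L, Q) = 184/49 (H(L, Q) = 3 + (-3/7 + 11)/(3 + 11) = 3 + (74/7)/14 = 3 + (1/14)*(74/7) = 3 + 37/49 = 184/49)
sqrt(H(-99, -44) + R(-140)) = sqrt(184/49 - 140) = sqrt(-6676/49) = 2*I*sqrt(1669)/7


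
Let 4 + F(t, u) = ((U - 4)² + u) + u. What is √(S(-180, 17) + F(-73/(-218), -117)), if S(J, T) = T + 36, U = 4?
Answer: I*√185 ≈ 13.601*I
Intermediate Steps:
S(J, T) = 36 + T
F(t, u) = -4 + 2*u (F(t, u) = -4 + (((4 - 4)² + u) + u) = -4 + ((0² + u) + u) = -4 + ((0 + u) + u) = -4 + (u + u) = -4 + 2*u)
√(S(-180, 17) + F(-73/(-218), -117)) = √((36 + 17) + (-4 + 2*(-117))) = √(53 + (-4 - 234)) = √(53 - 238) = √(-185) = I*√185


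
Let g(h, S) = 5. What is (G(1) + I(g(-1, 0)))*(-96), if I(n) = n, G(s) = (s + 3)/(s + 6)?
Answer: -3744/7 ≈ -534.86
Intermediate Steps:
G(s) = (3 + s)/(6 + s)
(G(1) + I(g(-1, 0)))*(-96) = ((3 + 1)/(6 + 1) + 5)*(-96) = (4/7 + 5)*(-96) = (39/7)*(-96) = -3744/7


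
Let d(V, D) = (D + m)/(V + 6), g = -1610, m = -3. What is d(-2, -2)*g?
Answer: 4025/2 ≈ 2012.5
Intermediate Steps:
d(V, D) = (-3 + D)/(6 + V) (d(V, D) = (D - 3)/(V + 6) = (-3 + D)/(6 + V))
d(-2, -2)*g = ((-3 - 2)/(6 - 2))*(-1610) = (-5/4)*(-1610) = ((1/4)*(-5))*(-1610) = -5/4*(-1610) = 4025/2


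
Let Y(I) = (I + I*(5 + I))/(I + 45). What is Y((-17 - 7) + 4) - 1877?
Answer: -9329/5 ≈ -1865.8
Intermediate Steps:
Y(I) = (I + I*(5 + I))/(45 + I)
Y((-17 - 7) + 4) - 1877 = ((-17 - 7) + 4)*(6 + ((-17 - 7) + 4))/(45 + ((-17 - 7) + 4)) - 1877 = (-24 + 4)*(6 + (-24 + 4))/(45 + (-24 + 4)) - 1877 = -20*(6 - 20)/(45 - 20) - 1877 = -20*(-14)/25 - 1877 = -20*1/25*(-14) - 1877 = 56/5 - 1877 = -9329/5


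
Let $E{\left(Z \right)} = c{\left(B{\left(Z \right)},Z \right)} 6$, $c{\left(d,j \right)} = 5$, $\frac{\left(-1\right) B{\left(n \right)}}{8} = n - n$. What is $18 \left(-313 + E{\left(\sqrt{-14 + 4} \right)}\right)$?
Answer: $-5094$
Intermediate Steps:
$B{\left(n \right)} = 0$ ($B{\left(n \right)} = - 8 \left(n - n\right) = \left(-8\right) 0 = 0$)
$E{\left(Z \right)} = 30$ ($E{\left(Z \right)} = 5 \cdot 6 = 30$)
$18 \left(-313 + E{\left(\sqrt{-14 + 4} \right)}\right) = 18 \left(-313 + 30\right) = 18 \left(-283\right) = -5094$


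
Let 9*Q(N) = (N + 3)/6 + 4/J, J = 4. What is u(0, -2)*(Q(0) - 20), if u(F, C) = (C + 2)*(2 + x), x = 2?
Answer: 0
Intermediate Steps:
u(F, C) = 8 + 4*C (u(F, C) = (C + 2)*(2 + 2) = (2 + C)*4 = 8 + 4*C)
Q(N) = ⅙ + N/54 (Q(N) = ((N + 3)/6 + 4/4)/9 = ((3 + N)*(⅙) + 4*(¼))/9 = ((½ + N/6) + 1)/9 = (3/2 + N/6)/9 = ⅙ + N/54)
u(0, -2)*(Q(0) - 20) = (8 + 4*(-2))*((⅙ + (1/54)*0) - 20) = (8 - 8)*((⅙ + 0) - 20) = 0*(⅙ - 20) = 0*(-119/6) = 0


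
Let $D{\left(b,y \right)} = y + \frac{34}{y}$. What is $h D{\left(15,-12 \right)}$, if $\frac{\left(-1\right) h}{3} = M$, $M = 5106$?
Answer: $227217$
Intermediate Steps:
$h = -15318$ ($h = \left(-3\right) 5106 = -15318$)
$h D{\left(15,-12 \right)} = - 15318 \left(-12 + \frac{34}{-12}\right) = - 15318 \left(-12 + 34 \left(- \frac{1}{12}\right)\right) = - 15318 \left(-12 - \frac{17}{6}\right) = \left(-15318\right) \left(- \frac{89}{6}\right) = 227217$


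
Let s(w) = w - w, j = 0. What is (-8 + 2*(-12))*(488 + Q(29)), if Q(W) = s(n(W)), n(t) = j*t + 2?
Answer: -15616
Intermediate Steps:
n(t) = 2 (n(t) = 0*t + 2 = 0 + 2 = 2)
s(w) = 0
Q(W) = 0
(-8 + 2*(-12))*(488 + Q(29)) = (-8 + 2*(-12))*(488 + 0) = (-8 - 24)*488 = -32*488 = -15616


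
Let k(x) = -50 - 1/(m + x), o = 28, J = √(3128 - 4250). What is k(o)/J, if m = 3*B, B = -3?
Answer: 317*I*√1122/7106 ≈ 1.4943*I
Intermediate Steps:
J = I*√1122 (J = √(-1122) = I*√1122 ≈ 33.496*I)
m = -9 (m = 3*(-3) = -9)
k(x) = -50 - 1/(-9 + x)
k(o)/J = ((449 - 50*28)/(-9 + 28))/((I*√1122)) = ((449 - 1400)/19)*(-I*√1122/1122) = ((1/19)*(-951))*(-I*√1122/1122) = -(-317)*I*√1122/7106 = 317*I*√1122/7106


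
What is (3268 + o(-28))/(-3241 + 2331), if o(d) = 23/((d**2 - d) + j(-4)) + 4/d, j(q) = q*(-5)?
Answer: -19032161/5299840 ≈ -3.5911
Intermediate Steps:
j(q) = -5*q
o(d) = 4/d + 23/(20 + d**2 - d) (o(d) = 23/((d**2 - d) - 5*(-4)) + 4/d = 23/((d**2 - d) + 20) + 4/d = 23/(20 + d**2 - d) + 4/d = 4/d + 23/(20 + d**2 - d))
(3268 + o(-28))/(-3241 + 2331) = (3268 + (80 + 4*(-28)**2 + 19*(-28))/((-28)*(20 + (-28)**2 - 1*(-28))))/(-3241 + 2331) = (3268 - (80 + 4*784 - 532)/(28*(20 + 784 + 28)))/(-910) = (3268 - 1/28*(80 + 3136 - 532)/832)*(-1/910) = (3268 - 1/28*1/832*2684)*(-1/910) = (3268 - 671/5824)*(-1/910) = (19032161/5824)*(-1/910) = -19032161/5299840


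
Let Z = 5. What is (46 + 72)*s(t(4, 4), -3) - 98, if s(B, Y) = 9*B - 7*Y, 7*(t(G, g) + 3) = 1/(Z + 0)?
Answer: -27148/35 ≈ -775.66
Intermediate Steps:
t(G, g) = -104/35 (t(G, g) = -3 + 1/(7*(5 + 0)) = -3 + (1/7)/5 = -3 + (1/7)*(1/5) = -3 + 1/35 = -104/35)
s(B, Y) = -7*Y + 9*B
(46 + 72)*s(t(4, 4), -3) - 98 = (46 + 72)*(-7*(-3) + 9*(-104/35)) - 98 = 118*(21 - 936/35) - 98 = 118*(-201/35) - 98 = -23718/35 - 98 = -27148/35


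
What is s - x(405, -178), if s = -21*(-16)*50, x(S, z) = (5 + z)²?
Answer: -13129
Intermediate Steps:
s = 16800 (s = 336*50 = 16800)
s - x(405, -178) = 16800 - (5 - 178)² = 16800 - 1*(-173)² = 16800 - 1*29929 = 16800 - 29929 = -13129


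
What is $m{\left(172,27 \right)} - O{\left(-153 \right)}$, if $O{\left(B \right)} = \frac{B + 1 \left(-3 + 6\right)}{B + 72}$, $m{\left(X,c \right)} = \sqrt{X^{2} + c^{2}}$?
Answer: $- \frac{50}{27} + \sqrt{30313} \approx 172.25$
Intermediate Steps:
$O{\left(B \right)} = \frac{3 + B}{72 + B}$ ($O{\left(B \right)} = \frac{B + 1 \cdot 3}{72 + B} = \frac{B + 3}{72 + B} = \frac{3 + B}{72 + B}$)
$m{\left(172,27 \right)} - O{\left(-153 \right)} = \sqrt{172^{2} + 27^{2}} - \frac{3 - 153}{72 - 153} = \sqrt{29584 + 729} - \frac{1}{-81} \left(-150\right) = \sqrt{30313} - \left(- \frac{1}{81}\right) \left(-150\right) = \sqrt{30313} - \frac{50}{27} = - \frac{50}{27} + \sqrt{30313}$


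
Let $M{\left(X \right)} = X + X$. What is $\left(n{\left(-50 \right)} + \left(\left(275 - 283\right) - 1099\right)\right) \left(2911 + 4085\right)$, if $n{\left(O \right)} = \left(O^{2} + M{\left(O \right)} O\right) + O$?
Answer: $44375628$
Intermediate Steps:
$M{\left(X \right)} = 2 X$
$n{\left(O \right)} = O + 3 O^{2}$ ($n{\left(O \right)} = \left(O^{2} + 2 O O\right) + O = \left(O^{2} + 2 O^{2}\right) + O = 3 O^{2} + O = O + 3 O^{2}$)
$\left(n{\left(-50 \right)} + \left(\left(275 - 283\right) - 1099\right)\right) \left(2911 + 4085\right) = \left(- 50 \left(1 + 3 \left(-50\right)\right) + \left(\left(275 - 283\right) - 1099\right)\right) \left(2911 + 4085\right) = \left(- 50 \left(1 - 150\right) - 1107\right) 6996 = \left(\left(-50\right) \left(-149\right) - 1107\right) 6996 = \left(7450 - 1107\right) 6996 = 6343 \cdot 6996 = 44375628$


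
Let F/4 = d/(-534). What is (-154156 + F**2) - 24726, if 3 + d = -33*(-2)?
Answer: -1416922558/7921 ≈ -1.7888e+5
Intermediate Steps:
d = 63 (d = -3 - 33*(-2) = -3 + 66 = 63)
F = -42/89 (F = 4*(63/(-534)) = 4*(63*(-1/534)) = 4*(-21/178) = -42/89 ≈ -0.47191)
(-154156 + F**2) - 24726 = (-154156 + (-42/89)**2) - 24726 = (-154156 + 1764/7921) - 24726 = -1221067912/7921 - 24726 = -1416922558/7921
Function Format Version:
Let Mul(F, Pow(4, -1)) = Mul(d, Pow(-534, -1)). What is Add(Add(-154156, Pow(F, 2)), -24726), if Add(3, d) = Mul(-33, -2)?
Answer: Rational(-1416922558, 7921) ≈ -1.7888e+5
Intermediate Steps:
d = 63 (d = Add(-3, Mul(-33, -2)) = Add(-3, 66) = 63)
F = Rational(-42, 89) (F = Mul(4, Mul(63, Pow(-534, -1))) = Mul(4, Mul(63, Rational(-1, 534))) = Mul(4, Rational(-21, 178)) = Rational(-42, 89) ≈ -0.47191)
Add(Add(-154156, Pow(F, 2)), -24726) = Add(Add(-154156, Pow(Rational(-42, 89), 2)), -24726) = Add(Add(-154156, Rational(1764, 7921)), -24726) = Add(Rational(-1221067912, 7921), -24726) = Rational(-1416922558, 7921)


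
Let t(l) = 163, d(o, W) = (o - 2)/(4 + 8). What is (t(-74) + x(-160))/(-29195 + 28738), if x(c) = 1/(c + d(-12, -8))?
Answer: -157615/441919 ≈ -0.35666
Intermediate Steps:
d(o, W) = -1/6 + o/12 (d(o, W) = (-2 + o)/12 = (-2 + o)*(1/12) = -1/6 + o/12)
x(c) = 1/(-7/6 + c) (x(c) = 1/(c + (-1/6 + (1/12)*(-12))) = 1/(c + (-1/6 - 1)) = 1/(c - 7/6) = 1/(-7/6 + c))
(t(-74) + x(-160))/(-29195 + 28738) = (163 + 6/(-7 + 6*(-160)))/(-29195 + 28738) = (163 + 6/(-7 - 960))/(-457) = (163 + 6/(-967))*(-1/457) = (163 + 6*(-1/967))*(-1/457) = (163 - 6/967)*(-1/457) = (157615/967)*(-1/457) = -157615/441919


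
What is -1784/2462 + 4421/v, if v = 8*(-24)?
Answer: -5613515/236352 ≈ -23.751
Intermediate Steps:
v = -192
-1784/2462 + 4421/v = -1784/2462 + 4421/(-192) = -1784*1/2462 + 4421*(-1/192) = -892/1231 - 4421/192 = -5613515/236352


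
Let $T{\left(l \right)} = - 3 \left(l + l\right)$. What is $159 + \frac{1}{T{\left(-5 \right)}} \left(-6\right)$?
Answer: $\frac{794}{5} \approx 158.8$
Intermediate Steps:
$T{\left(l \right)} = - 6 l$ ($T{\left(l \right)} = - 3 \cdot 2 l = - 6 l$)
$159 + \frac{1}{T{\left(-5 \right)}} \left(-6\right) = 159 + \frac{1}{\left(-6\right) \left(-5\right)} \left(-6\right) = 159 + \frac{1}{30} \left(-6\right) = 159 - \frac{1}{5} = \frac{794}{5}$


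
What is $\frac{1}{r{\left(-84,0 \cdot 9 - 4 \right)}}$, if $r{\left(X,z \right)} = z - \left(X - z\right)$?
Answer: $\frac{1}{76} \approx 0.013158$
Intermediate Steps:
$r{\left(X,z \right)} = - X + 2 z$
$\frac{1}{r{\left(-84,0 \cdot 9 - 4 \right)}} = \frac{1}{\left(-1\right) \left(-84\right) + 2 \left(0 \cdot 9 - 4\right)} = \frac{1}{84 + 2 \left(0 - 4\right)} = \frac{1}{84 + 2 \left(-4\right)} = \frac{1}{84 - 8} = \frac{1}{76}$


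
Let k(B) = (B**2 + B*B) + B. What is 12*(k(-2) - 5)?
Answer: 12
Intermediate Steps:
k(B) = B + 2*B**2 (k(B) = (B**2 + B**2) + B = 2*B**2 + B = B + 2*B**2)
12*(k(-2) - 5) = 12*(-2*(1 + 2*(-2)) - 5) = 12*(-2*(1 - 4) - 5) = 12*(-2*(-3) - 5) = 12*(6 - 5) = 12*1 = 12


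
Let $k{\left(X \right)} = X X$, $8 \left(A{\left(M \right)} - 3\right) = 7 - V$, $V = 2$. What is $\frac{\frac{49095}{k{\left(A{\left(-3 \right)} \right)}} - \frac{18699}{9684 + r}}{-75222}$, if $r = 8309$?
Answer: $- \frac{18839906527}{379422601362} \approx -0.049654$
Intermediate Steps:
$A{\left(M \right)} = \frac{29}{8}$ ($A{\left(M \right)} = 3 + \frac{7 - 2}{8} = 3 + \frac{1}{8} \cdot 5 = 3 + \frac{5}{8} = \frac{29}{8}$)
$k{\left(X \right)} = X^{2}$
$\frac{\frac{49095}{k{\left(A{\left(-3 \right)} \right)}} - \frac{18699}{9684 + r}}{-75222} = \frac{\frac{49095}{\left(\frac{29}{8}\right)^{2}} - \frac{18699}{9684 + 8309}}{-75222} = \left(\frac{49095}{\frac{841}{64}} - \frac{18699}{17993}\right) \left(- \frac{1}{75222}\right) = \left(49095 \cdot \frac{64}{841} - \frac{18699}{17993}\right) \left(- \frac{1}{75222}\right) = \left(\frac{3142080}{841} - \frac{18699}{17993}\right) \left(- \frac{1}{75222}\right) = \frac{56519719581}{15132113} \left(- \frac{1}{75222}\right) = - \frac{18839906527}{379422601362}$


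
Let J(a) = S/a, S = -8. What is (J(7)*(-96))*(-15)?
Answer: -11520/7 ≈ -1645.7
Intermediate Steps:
J(a) = -8/a
(J(7)*(-96))*(-15) = (-8/7*(-96))*(-15) = (-8*1/7*(-96))*(-15) = -8/7*(-96)*(-15) = (768/7)*(-15) = -11520/7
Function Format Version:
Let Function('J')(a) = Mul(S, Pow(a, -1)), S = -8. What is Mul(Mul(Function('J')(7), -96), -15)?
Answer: Rational(-11520, 7) ≈ -1645.7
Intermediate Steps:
Function('J')(a) = Mul(-8, Pow(a, -1))
Mul(Mul(Function('J')(7), -96), -15) = Mul(Mul(Mul(-8, Pow(7, -1)), -96), -15) = Mul(Mul(Mul(-8, Rational(1, 7)), -96), -15) = Mul(Mul(Rational(-8, 7), -96), -15) = Mul(Rational(768, 7), -15) = Rational(-11520, 7)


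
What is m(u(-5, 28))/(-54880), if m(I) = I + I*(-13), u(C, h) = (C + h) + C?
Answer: 27/6860 ≈ 0.0039359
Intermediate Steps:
u(C, h) = h + 2*C
m(I) = -12*I (m(I) = I - 13*I = -12*I)
m(u(-5, 28))/(-54880) = -12*(28 + 2*(-5))/(-54880) = -12*(28 - 10)*(-1/54880) = -12*18*(-1/54880) = -216*(-1/54880) = 27/6860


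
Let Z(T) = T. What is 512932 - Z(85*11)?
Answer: 511997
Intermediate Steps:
512932 - Z(85*11) = 512932 - 85*11 = 512932 - 1*935 = 512932 - 935 = 511997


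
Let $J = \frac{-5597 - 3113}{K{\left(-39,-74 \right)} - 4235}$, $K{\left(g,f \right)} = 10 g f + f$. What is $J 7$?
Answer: $- \frac{60970}{24551} \approx -2.4834$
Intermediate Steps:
$K{\left(g,f \right)} = f + 10 f g$ ($K{\left(g,f \right)} = 10 f g + f = f + 10 f g$)
$J = - \frac{8710}{24551}$ ($J = \frac{-5597 - 3113}{- 74 \left(1 + 10 \left(-39\right)\right) - 4235} = - \frac{8710}{- 74 \left(1 - 390\right) - 4235} = - \frac{8710}{\left(-74\right) \left(-389\right) - 4235} = - \frac{8710}{28786 - 4235} = - \frac{8710}{24551} \approx -0.35477$)
$J 7 = \left(- \frac{8710}{24551}\right) 7 = - \frac{60970}{24551}$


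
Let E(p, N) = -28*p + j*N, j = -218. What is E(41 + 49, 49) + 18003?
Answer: 4801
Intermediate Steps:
E(p, N) = -218*N - 28*p (E(p, N) = -28*p - 218*N = -218*N - 28*p)
E(41 + 49, 49) + 18003 = (-218*49 - 28*(41 + 49)) + 18003 = (-10682 - 28*90) + 18003 = (-10682 - 2520) + 18003 = -13202 + 18003 = 4801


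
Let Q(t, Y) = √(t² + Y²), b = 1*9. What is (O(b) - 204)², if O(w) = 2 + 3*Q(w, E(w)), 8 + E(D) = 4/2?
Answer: 41857 - 3636*√13 ≈ 28747.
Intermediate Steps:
b = 9
E(D) = -6 (E(D) = -8 + 4/2 = -8 + 4*(½) = -8 + 2 = -6)
Q(t, Y) = √(Y² + t²)
O(w) = 2 + 3*√(36 + w²) (O(w) = 2 + 3*√((-6)² + w²) = 2 + 3*√(36 + w²))
(O(b) - 204)² = ((2 + 3*√(36 + 9²)) - 204)² = ((2 + 3*√(36 + 81)) - 204)² = ((2 + 3*√117) - 204)² = ((2 + 3*(3*√13)) - 204)² = ((2 + 9*√13) - 204)² = (-202 + 9*√13)²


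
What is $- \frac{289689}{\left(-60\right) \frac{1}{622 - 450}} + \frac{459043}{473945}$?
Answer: $\frac{393584197944}{473945} \approx 8.3044 \cdot 10^{5}$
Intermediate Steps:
$- \frac{289689}{\left(-60\right) \frac{1}{622 - 450}} + \frac{459043}{473945} = - \frac{289689}{\left(-60\right) \frac{1}{172}} + 459043 \cdot \frac{1}{473945} = - \frac{289689}{\left(-60\right) \frac{1}{172}} + \frac{459043}{473945} = - \frac{289689}{- \frac{15}{43}} + \frac{459043}{473945} = \left(-289689\right) \left(- \frac{43}{15}\right) + \frac{459043}{473945} = \frac{4152209}{5} + \frac{459043}{473945} = \frac{393584197944}{473945}$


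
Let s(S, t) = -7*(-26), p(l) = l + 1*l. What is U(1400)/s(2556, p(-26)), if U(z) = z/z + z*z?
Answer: 1960001/182 ≈ 10769.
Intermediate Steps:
U(z) = 1 + z²
p(l) = 2*l (p(l) = l + l = 2*l)
s(S, t) = 182
U(1400)/s(2556, p(-26)) = (1 + 1400²)/182 = (1 + 1960000)*(1/182) = 1960001*(1/182) = 1960001/182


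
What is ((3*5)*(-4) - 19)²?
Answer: 6241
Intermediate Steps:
((3*5)*(-4) - 19)² = (15*(-4) - 19)² = (-60 - 19)² = (-79)² = 6241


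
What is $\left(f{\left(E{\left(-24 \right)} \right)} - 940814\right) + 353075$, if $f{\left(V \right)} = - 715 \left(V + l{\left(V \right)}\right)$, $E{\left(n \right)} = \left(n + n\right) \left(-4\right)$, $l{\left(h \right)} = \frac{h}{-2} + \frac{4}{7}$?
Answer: $- \frac{4597513}{7} \approx -6.5679 \cdot 10^{5}$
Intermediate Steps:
$l{\left(h \right)} = \frac{4}{7} - \frac{h}{2}$ ($l{\left(h \right)} = h \left(- \frac{1}{2}\right) + 4 \cdot \frac{1}{7} = - \frac{h}{2} + \frac{4}{7} = \frac{4}{7} - \frac{h}{2}$)
$E{\left(n \right)} = - 8 n$ ($E{\left(n \right)} = 2 n \left(-4\right) = - 8 n$)
$f{\left(V \right)} = - \frac{2860}{7} - \frac{715 V}{2}$ ($f{\left(V \right)} = - 715 \left(V - \left(- \frac{4}{7} + \frac{V}{2}\right)\right) = - 715 \left(\frac{4}{7} + \frac{V}{2}\right) = - \frac{2860}{7} - \frac{715 V}{2}$)
$\left(f{\left(E{\left(-24 \right)} \right)} - 940814\right) + 353075 = \left(\left(- \frac{2860}{7} - \frac{715 \left(\left(-8\right) \left(-24\right)\right)}{2}\right) - 940814\right) + 353075 = \left(\left(- \frac{2860}{7} - 68640\right) - 940814\right) + 353075 = \left(- \frac{483340}{7} - 940814\right) + 353075 = - \frac{7069038}{7} + 353075 = - \frac{4597513}{7}$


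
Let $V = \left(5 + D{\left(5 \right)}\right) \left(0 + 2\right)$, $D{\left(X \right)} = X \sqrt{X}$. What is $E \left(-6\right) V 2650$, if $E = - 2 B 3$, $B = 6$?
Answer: $5724000 + 5724000 \sqrt{5} \approx 1.8523 \cdot 10^{7}$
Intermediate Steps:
$E = -36$ ($E = \left(-2\right) 6 \cdot 3 = \left(-12\right) 3 = -36$)
$D{\left(X \right)} = X^{\frac{3}{2}}$
$V = 10 + 10 \sqrt{5}$ ($V = \left(5 + 5^{\frac{3}{2}}\right) \left(0 + 2\right) = \left(5 + 5 \sqrt{5}\right) 2 = 10 + 10 \sqrt{5} \approx 32.361$)
$E \left(-6\right) V 2650 = \left(-36\right) \left(-6\right) \left(10 + 10 \sqrt{5}\right) 2650 = 216 \left(10 + 10 \sqrt{5}\right) 2650 = \left(2160 + 2160 \sqrt{5}\right) 2650 = 5724000 + 5724000 \sqrt{5}$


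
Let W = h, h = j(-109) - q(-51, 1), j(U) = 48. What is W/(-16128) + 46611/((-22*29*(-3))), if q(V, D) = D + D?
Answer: 62637847/2572416 ≈ 24.350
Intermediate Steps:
q(V, D) = 2*D
h = 46 (h = 48 - 2 = 46)
W = 46
W/(-16128) + 46611/((-22*29*(-3))) = 46/(-16128) + 46611/((-22*29*(-3))) = 46*(-1/16128) + 46611/((-638*(-3))) = -23/8064 + 46611/1914 = -23/8064 + 46611*(1/1914) = -23/8064 + 15537/638 = 62637847/2572416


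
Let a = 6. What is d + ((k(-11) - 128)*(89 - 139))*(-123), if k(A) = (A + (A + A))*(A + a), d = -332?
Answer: 227218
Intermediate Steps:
k(A) = 3*A*(6 + A) (k(A) = (A + (A + A))*(A + 6) = (A + 2*A)*(6 + A) = (3*A)*(6 + A) = 3*A*(6 + A))
d + ((k(-11) - 128)*(89 - 139))*(-123) = -332 + ((3*(-11)*(6 - 11) - 128)*(89 - 139))*(-123) = -332 + ((3*(-11)*(-5) - 128)*(-50))*(-123) = -332 + ((165 - 128)*(-50))*(-123) = -332 + (37*(-50))*(-123) = -332 - 1850*(-123) = -332 + 227550 = 227218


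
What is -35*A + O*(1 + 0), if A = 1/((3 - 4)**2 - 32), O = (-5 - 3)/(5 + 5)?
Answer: 51/155 ≈ 0.32903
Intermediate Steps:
O = -4/5 (O = -8/10 = -8*1/10 = -4/5 ≈ -0.80000)
A = -1/31 (A = 1/((-1)**2 - 32) = 1/(1 - 32) = 1/(-31) = -1/31 ≈ -0.032258)
-35*A + O*(1 + 0) = -35*(-1/31) - 4*(1 + 0)/5 = 35/31 - 4/5*1 = 35/31 - 4/5 = 51/155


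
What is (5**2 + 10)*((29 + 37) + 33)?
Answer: 3465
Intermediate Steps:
(5**2 + 10)*((29 + 37) + 33) = (25 + 10)*(66 + 33) = 35*99 = 3465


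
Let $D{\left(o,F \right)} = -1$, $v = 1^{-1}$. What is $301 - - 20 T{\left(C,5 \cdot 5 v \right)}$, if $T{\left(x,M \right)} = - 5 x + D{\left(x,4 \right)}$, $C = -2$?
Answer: $481$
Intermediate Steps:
$v = 1$
$T{\left(x,M \right)} = -1 - 5 x$ ($T{\left(x,M \right)} = - 5 x - 1 = -1 - 5 x$)
$301 - - 20 T{\left(C,5 \cdot 5 v \right)} = 301 - - 20 \left(-1 - -10\right) = 301 - - 20 \left(-1 + 10\right) = 301 - \left(-20\right) 9 = 301 - -180 = 301 + 180 = 481$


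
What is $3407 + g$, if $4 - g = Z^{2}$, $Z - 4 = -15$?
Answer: $3290$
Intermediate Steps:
$Z = -11$ ($Z = 4 - 15 = -11$)
$g = -117$ ($g = 4 - \left(-11\right)^{2} = 4 - 121 = -117$)
$3407 + g = 3407 - 117 = 3290$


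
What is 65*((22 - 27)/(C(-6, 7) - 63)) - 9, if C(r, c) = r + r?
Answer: -14/3 ≈ -4.6667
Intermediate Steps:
C(r, c) = 2*r
65*((22 - 27)/(C(-6, 7) - 63)) - 9 = 65*((22 - 27)/(2*(-6) - 63)) - 9 = 65*(-5/(-12 - 63)) - 9 = 65*(-5/(-75)) - 9 = 65*(-5*(-1/75)) - 9 = 65*(1/15) - 9 = 13/3 - 9 = -14/3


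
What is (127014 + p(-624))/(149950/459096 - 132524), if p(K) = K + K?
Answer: -28869333768/30420544177 ≈ -0.94901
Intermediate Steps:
p(K) = 2*K
(127014 + p(-624))/(149950/459096 - 132524) = (127014 + 2*(-624))/(149950/459096 - 132524) = (127014 - 1248)/(149950*(1/459096) - 132524) = 125766/(74975/229548 - 132524) = 125766/(-30420544177/229548) = 125766*(-229548/30420544177) = -28869333768/30420544177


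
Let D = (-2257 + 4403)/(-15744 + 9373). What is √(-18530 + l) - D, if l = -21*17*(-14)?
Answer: 2146/6371 + 2*I*√3383 ≈ 0.33684 + 116.33*I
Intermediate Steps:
D = -2146/6371 (D = 2146/(-6371) = 2146*(-1/6371) = -2146/6371 ≈ -0.33684)
l = 4998 (l = -357*(-14) = 4998)
√(-18530 + l) - D = √(-18530 + 4998) - 1*(-2146/6371) = √(-13532) + 2146/6371 = 2*I*√3383 + 2146/6371 = 2146/6371 + 2*I*√3383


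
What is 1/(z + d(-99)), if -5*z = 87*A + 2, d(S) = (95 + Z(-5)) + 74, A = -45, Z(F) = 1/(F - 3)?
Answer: 40/38059 ≈ 0.0010510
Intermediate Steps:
Z(F) = 1/(-3 + F)
d(S) = 1351/8 (d(S) = (95 + 1/(-3 - 5)) + 74 = (95 + 1/(-8)) + 74 = (95 - ⅛) + 74 = 759/8 + 74 = 1351/8)
z = 3913/5 (z = -(87*(-45) + 2)/5 = -(-3915 + 2)/5 = -⅕*(-3913) = 3913/5 ≈ 782.60)
1/(z + d(-99)) = 1/(3913/5 + 1351/8) = 1/(38059/40) = 40/38059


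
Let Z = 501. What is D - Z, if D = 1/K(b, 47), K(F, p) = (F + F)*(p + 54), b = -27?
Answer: -2732455/5454 ≈ -501.00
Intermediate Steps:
K(F, p) = 2*F*(54 + p) (K(F, p) = (2*F)*(54 + p) = 2*F*(54 + p))
D = -1/5454 (D = 1/(2*(-27)*(54 + 47)) = 1/(2*(-27)*101) = 1/(-5454) = -1/5454 ≈ -0.00018335)
D - Z = -1/5454 - 1*501 = -1/5454 - 501 = -2732455/5454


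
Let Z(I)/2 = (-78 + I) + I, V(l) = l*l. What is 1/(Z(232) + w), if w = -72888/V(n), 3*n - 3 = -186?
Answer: 3721/2799724 ≈ 0.0013291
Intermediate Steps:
n = -61 (n = 1 + (1/3)*(-186) = 1 - 62 = -61)
V(l) = l**2
Z(I) = -156 + 4*I (Z(I) = 2*((-78 + I) + I) = 2*(-78 + 2*I) = -156 + 4*I)
w = -72888/3721 (w = -72888/((-61)**2) = -72888/3721 ≈ -19.588)
1/(Z(232) + w) = 1/((-156 + 4*232) - 72888/3721) = 1/((-156 + 928) - 72888/3721) = 1/(772 - 72888/3721) = 1/(2799724/3721) = 3721/2799724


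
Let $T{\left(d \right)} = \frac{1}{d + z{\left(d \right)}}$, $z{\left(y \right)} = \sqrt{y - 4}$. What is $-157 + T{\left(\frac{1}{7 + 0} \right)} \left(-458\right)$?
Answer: $\frac{3 \left(- 157 \sqrt{21} + 1121 i\right)}{- i + 3 \sqrt{21}} \approx -173.87 + 231.97 i$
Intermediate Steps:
$z{\left(y \right)} = \sqrt{-4 + y}$
$T{\left(d \right)} = \frac{1}{d + \sqrt{-4 + d}}$
$-157 + T{\left(\frac{1}{7 + 0} \right)} \left(-458\right) = -157 + \frac{1}{\frac{1}{7 + 0} + \sqrt{-4 + \frac{1}{7 + 0}}} \left(-458\right) = -157 + \frac{1}{\frac{1}{7} + \sqrt{-4 + \frac{1}{7}}} \left(-458\right) = -157 + \frac{1}{\frac{1}{7} + \sqrt{- \frac{27}{7}}} \left(-458\right) = -157 + \frac{1}{\frac{1}{7} + \frac{3 i \sqrt{21}}{7}} \left(-458\right) = -157 - \frac{458}{\frac{1}{7} + \frac{3 i \sqrt{21}}{7}}$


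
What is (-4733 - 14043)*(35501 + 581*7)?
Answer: -742928768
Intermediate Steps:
(-4733 - 14043)*(35501 + 581*7) = -18776*(35501 + 4067) = -18776*39568 = -742928768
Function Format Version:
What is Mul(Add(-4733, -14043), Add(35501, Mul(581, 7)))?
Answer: -742928768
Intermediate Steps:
Mul(Add(-4733, -14043), Add(35501, Mul(581, 7))) = Mul(-18776, Add(35501, 4067)) = Mul(-18776, 39568) = -742928768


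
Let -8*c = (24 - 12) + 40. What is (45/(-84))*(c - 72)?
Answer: 2355/56 ≈ 42.054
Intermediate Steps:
c = -13/2 (c = -((24 - 12) + 40)/8 = -(12 + 40)/8 = -1/8*52 = -13/2 ≈ -6.5000)
(45/(-84))*(c - 72) = (45/(-84))*(-13/2 - 72) = (45*(-1/84))*(-157/2) = -15/28*(-157/2) = 2355/56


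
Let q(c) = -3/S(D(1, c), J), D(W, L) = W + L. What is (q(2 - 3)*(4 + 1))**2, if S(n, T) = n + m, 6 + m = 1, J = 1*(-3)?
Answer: 9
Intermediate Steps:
J = -3
m = -5 (m = -6 + 1 = -5)
D(W, L) = L + W
S(n, T) = -5 + n (S(n, T) = n - 5 = -5 + n)
q(c) = -3/(-4 + c) (q(c) = -3/(-5 + (c + 1)) = -3/(-5 + (1 + c)) = -3/(-4 + c))
(q(2 - 3)*(4 + 1))**2 = ((-3/(-4 + (2 - 3)))*(4 + 1))**2 = (-3/(-4 - 1)*5)**2 = (-3/(-5)*5)**2 = (-3*(-1/5)*5)**2 = ((3/5)*5)**2 = 3**2 = 9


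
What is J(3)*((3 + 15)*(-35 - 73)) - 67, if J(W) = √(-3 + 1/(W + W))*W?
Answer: -67 - 972*I*√102 ≈ -67.0 - 9816.7*I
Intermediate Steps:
J(W) = W*√(-3 + 1/(2*W)) (J(W) = √(-3 + 1/(2*W))*W = W*√(-3 + 1/(2*W)))
J(3)*((3 + 15)*(-35 - 73)) - 67 = ((½)*3*√(-12 + 2/3))*((3 + 15)*(-35 - 73)) - 67 = ((½)*3*√(-12 + 2*(⅓)))*(18*(-108)) - 67 = ((½)*3*√(-12 + ⅔))*(-1944) - 67 = ((½)*3*√(-34/3))*(-1944) - 67 = ((½)*3*(I*√102/3))*(-1944) - 67 = (I*√102/2)*(-1944) - 67 = -972*I*√102 - 67 = -67 - 972*I*√102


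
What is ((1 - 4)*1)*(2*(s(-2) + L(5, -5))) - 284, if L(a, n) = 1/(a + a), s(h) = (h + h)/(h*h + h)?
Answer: -1363/5 ≈ -272.60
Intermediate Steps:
s(h) = 2*h/(h + h**2) (s(h) = (2*h)/(h**2 + h) = (2*h)/(h + h**2) = 2*h/(h + h**2))
L(a, n) = 1/(2*a)
((1 - 4)*1)*(2*(s(-2) + L(5, -5))) - 284 = ((1 - 4)*1)*(2*(2/(1 - 2) + (1/2)/5)) - 284 = (-3*1)*(2*(2/(-1) + (1/2)*(1/5))) - 284 = -6*(2*(-1) + 1/10) - 284 = -6*(-2 + 1/10) - 284 = -6*(-19)/10 - 284 = -3*(-19/5) - 284 = 57/5 - 284 = -1363/5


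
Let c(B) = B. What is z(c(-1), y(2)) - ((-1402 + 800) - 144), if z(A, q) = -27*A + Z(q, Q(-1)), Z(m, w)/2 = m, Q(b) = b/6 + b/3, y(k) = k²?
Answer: 781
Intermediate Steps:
Q(b) = b/2 (Q(b) = b*(⅙) + b*(⅓) = b/6 + b/3 = b/2)
Z(m, w) = 2*m
z(A, q) = -27*A + 2*q
z(c(-1), y(2)) - ((-1402 + 800) - 144) = (-27*(-1) + 2*2²) - ((-1402 + 800) - 144) = (27 + 2*4) - (-602 - 144) = (27 + 8) - 1*(-746) = 35 + 746 = 781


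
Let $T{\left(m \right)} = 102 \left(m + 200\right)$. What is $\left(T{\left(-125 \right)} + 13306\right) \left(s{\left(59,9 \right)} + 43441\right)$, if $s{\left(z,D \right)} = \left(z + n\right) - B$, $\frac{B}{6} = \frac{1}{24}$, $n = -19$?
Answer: $911182597$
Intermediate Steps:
$B = \frac{1}{4}$ ($B = \frac{6}{24} = 6 \cdot \frac{1}{24} = \frac{1}{4} \approx 0.25$)
$s{\left(z,D \right)} = - \frac{77}{4} + z$ ($s{\left(z,D \right)} = \left(z - 19\right) - \frac{1}{4} = \left(-19 + z\right) - \frac{1}{4} = - \frac{77}{4} + z$)
$T{\left(m \right)} = 20400 + 102 m$ ($T{\left(m \right)} = 102 \left(200 + m\right) = 20400 + 102 m$)
$\left(T{\left(-125 \right)} + 13306\right) \left(s{\left(59,9 \right)} + 43441\right) = \left(\left(20400 + 102 \left(-125\right)\right) + 13306\right) \left(\left(- \frac{77}{4} + 59\right) + 43441\right) = \left(\left(20400 - 12750\right) + 13306\right) \left(\frac{159}{4} + 43441\right) = \left(7650 + 13306\right) \frac{173923}{4} = 20956 \cdot \frac{173923}{4} = 911182597$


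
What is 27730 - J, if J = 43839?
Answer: -16109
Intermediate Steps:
27730 - J = 27730 - 1*43839 = 27730 - 43839 = -16109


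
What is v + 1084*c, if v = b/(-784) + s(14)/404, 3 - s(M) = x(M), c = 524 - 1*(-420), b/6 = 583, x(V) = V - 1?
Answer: 40514157603/39592 ≈ 1.0233e+6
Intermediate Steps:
x(V) = -1 + V
b = 3498 (b = 6*583 = 3498)
c = 944 (c = 524 + 420 = 944)
s(M) = 4 - M (s(M) = 3 - (-1 + M) = 3 + (1 - M) = 4 - M)
v = -177629/39592 (v = 3498/(-784) + (4 - 1*14)/404 = 3498*(-1/784) + (4 - 14)*(1/404) = -1749/392 - 10*1/404 = -1749/392 - 5/202 = -177629/39592 ≈ -4.4865)
v + 1084*c = -177629/39592 + 1084*944 = -177629/39592 + 1023296 = 40514157603/39592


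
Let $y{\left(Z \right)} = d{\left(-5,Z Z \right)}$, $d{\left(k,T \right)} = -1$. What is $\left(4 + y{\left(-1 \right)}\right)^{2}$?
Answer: $9$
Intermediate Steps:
$y{\left(Z \right)} = -1$
$\left(4 + y{\left(-1 \right)}\right)^{2} = \left(4 - 1\right)^{2} = 3^{2} = 9$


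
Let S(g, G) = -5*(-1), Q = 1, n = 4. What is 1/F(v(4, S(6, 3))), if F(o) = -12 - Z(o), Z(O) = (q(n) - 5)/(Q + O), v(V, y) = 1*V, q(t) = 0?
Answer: -1/11 ≈ -0.090909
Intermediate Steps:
S(g, G) = 5
v(V, y) = V
Z(O) = -5/(1 + O) (Z(O) = (0 - 5)/(1 + O) = -5/(1 + O))
F(o) = -12 + 5/(1 + o) (F(o) = -12 - (-5)/(1 + o) = -12 + 5/(1 + o))
1/F(v(4, S(6, 3))) = 1/((-7 - 12*4)/(1 + 4)) = 1/((-7 - 48)/5) = 1/((⅕)*(-55)) = 1/(-11) = -1/11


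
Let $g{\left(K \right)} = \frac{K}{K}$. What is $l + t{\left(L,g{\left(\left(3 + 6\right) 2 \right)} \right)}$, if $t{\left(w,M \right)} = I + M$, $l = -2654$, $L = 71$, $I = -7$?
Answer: $-2660$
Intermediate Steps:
$g{\left(K \right)} = 1$
$t{\left(w,M \right)} = -7 + M$
$l + t{\left(L,g{\left(\left(3 + 6\right) 2 \right)} \right)} = -2654 + \left(-7 + 1\right) = -2654 - 6 = -2660$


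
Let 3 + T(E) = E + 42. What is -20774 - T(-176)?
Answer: -20637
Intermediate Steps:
T(E) = 39 + E (T(E) = -3 + (E + 42) = -3 + (42 + E) = 39 + E)
-20774 - T(-176) = -20774 - (39 - 176) = -20774 - 1*(-137) = -20774 + 137 = -20637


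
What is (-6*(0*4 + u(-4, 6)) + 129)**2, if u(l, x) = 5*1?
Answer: 9801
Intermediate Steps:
u(l, x) = 5
(-6*(0*4 + u(-4, 6)) + 129)**2 = (-6*(0*4 + 5) + 129)**2 = (-6*(0 + 5) + 129)**2 = (-6*5 + 129)**2 = (-30 + 129)**2 = 99**2 = 9801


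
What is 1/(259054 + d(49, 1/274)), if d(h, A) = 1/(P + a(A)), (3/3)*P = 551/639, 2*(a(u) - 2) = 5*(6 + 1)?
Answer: 26023/6741363520 ≈ 3.8602e-6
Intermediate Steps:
a(u) = 39/2 (a(u) = 2 + (5*(6 + 1))/2 = 2 + (5*7)/2 = 2 + (½)*35 = 2 + 35/2 = 39/2)
P = 551/639 ≈ 0.86228
d(h, A) = 1278/26023 (d(h, A) = 1/(551/639 + 39/2) = 1/(26023/1278) = 1278/26023)
1/(259054 + d(49, 1/274)) = 1/(259054 + 1278/26023) = 1/(6741363520/26023) = 26023/6741363520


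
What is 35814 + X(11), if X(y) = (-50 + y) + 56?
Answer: 35831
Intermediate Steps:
X(y) = 6 + y
35814 + X(11) = 35814 + (6 + 11) = 35814 + 17 = 35831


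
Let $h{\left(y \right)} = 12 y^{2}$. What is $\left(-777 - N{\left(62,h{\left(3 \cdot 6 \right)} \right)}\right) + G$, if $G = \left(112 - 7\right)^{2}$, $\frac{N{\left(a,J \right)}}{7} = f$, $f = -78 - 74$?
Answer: $11312$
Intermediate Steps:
$f = -152$ ($f = -78 - 74 = -152$)
$N{\left(a,J \right)} = -1064$ ($N{\left(a,J \right)} = 7 \left(-152\right) = -1064$)
$G = 11025$ ($G = 105^{2} = 11025$)
$\left(-777 - N{\left(62,h{\left(3 \cdot 6 \right)} \right)}\right) + G = \left(-777 - -1064\right) + 11025 = \left(-777 + 1064\right) + 11025 = 287 + 11025 = 11312$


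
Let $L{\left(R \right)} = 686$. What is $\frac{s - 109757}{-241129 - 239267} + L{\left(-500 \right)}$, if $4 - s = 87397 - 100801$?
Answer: $\frac{17349895}{25284} \approx 686.2$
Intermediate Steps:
$s = 13408$ ($s = 4 - \left(87397 - 100801\right) = 4 - -13404 = 4 + 13404 = 13408$)
$\frac{s - 109757}{-241129 - 239267} + L{\left(-500 \right)} = \frac{13408 - 109757}{-241129 - 239267} + 686 = - \frac{96349}{-480396} + 686 = \left(-96349\right) \left(- \frac{1}{480396}\right) + 686 = \frac{5071}{25284} + 686 = \frac{17349895}{25284}$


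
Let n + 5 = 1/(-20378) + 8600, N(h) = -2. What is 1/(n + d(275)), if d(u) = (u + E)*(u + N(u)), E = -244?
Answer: 20378/347607923 ≈ 5.8623e-5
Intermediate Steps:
n = 175148909/20378 (n = -5 + (1/(-20378) + 8600) = -5 + (-1/20378 + 8600) = -5 + 175250799/20378 = 175148909/20378 ≈ 8595.0)
d(u) = (-244 + u)*(-2 + u) (d(u) = (u - 244)*(u - 2) = (-244 + u)*(-2 + u))
1/(n + d(275)) = 1/(175148909/20378 + (488 + 275² - 246*275)) = 1/(175148909/20378 + (488 + 75625 - 67650)) = 1/(175148909/20378 + 8463) = 1/(347607923/20378) = 20378/347607923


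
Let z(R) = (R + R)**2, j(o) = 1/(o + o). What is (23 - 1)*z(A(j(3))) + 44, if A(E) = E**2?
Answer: 7139/162 ≈ 44.068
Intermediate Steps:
j(o) = 1/(2*o)
z(R) = 4*R**2 (z(R) = (2*R)**2 = 4*R**2)
(23 - 1)*z(A(j(3))) + 44 = (23 - 1)*(4*(((1/2)/3)**2)**2) + 44 = 22*(4*(((1/2)*(1/3))**2)**2) + 44 = 22*(4*((1/6)**2)**2) + 44 = 22*(4*(1/36)**2) + 44 = 22*(4*(1/1296)) + 44 = 22*(1/324) + 44 = 11/162 + 44 = 7139/162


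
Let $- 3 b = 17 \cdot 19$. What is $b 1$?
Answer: $- \frac{323}{3} \approx -107.67$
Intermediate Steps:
$b = - \frac{323}{3}$ ($b = - \frac{17 \cdot 19}{3} = \left(- \frac{1}{3}\right) 323 = - \frac{323}{3} \approx -107.67$)
$b 1 = \left(- \frac{323}{3}\right) 1 = - \frac{323}{3}$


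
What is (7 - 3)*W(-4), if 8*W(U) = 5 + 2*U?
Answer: -3/2 ≈ -1.5000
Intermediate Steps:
W(U) = 5/8 + U/4 (W(U) = (5 + 2*U)/8 = 5/8 + U/4)
(7 - 3)*W(-4) = (7 - 3)*(5/8 + (¼)*(-4)) = 4*(5/8 - 1) = 4*(-3/8) = -3/2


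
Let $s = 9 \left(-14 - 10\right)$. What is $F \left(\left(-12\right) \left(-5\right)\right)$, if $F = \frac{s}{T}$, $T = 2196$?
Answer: $- \frac{360}{61} \approx -5.9016$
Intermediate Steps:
$s = -216$ ($s = 9 \left(-24\right) = -216$)
$F = - \frac{6}{61}$ ($F = - \frac{216}{2196} = \left(-216\right) \frac{1}{2196} = - \frac{6}{61} \approx -0.098361$)
$F \left(\left(-12\right) \left(-5\right)\right) = - \frac{6 \left(\left(-12\right) \left(-5\right)\right)}{61} = \left(- \frac{6}{61}\right) 60 = - \frac{360}{61}$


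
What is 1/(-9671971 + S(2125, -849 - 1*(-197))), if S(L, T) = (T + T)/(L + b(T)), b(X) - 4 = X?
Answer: -1477/14285502471 ≈ -1.0339e-7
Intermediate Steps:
b(X) = 4 + X
S(L, T) = 2*T/(4 + L + T) (S(L, T) = (T + T)/(L + (4 + T)) = (2*T)/(4 + L + T) = 2*T/(4 + L + T))
1/(-9671971 + S(2125, -849 - 1*(-197))) = 1/(-9671971 + 2*(-849 - 1*(-197))/(4 + 2125 + (-849 - 1*(-197)))) = 1/(-9671971 + 2*(-849 + 197)/(4 + 2125 + (-849 + 197))) = 1/(-9671971 + 2*(-652)/(4 + 2125 - 652)) = 1/(-9671971 + 2*(-652)/1477) = 1/(-9671971 + 2*(-652)*(1/1477)) = 1/(-9671971 - 1304/1477) = 1/(-14285502471/1477) = -1477/14285502471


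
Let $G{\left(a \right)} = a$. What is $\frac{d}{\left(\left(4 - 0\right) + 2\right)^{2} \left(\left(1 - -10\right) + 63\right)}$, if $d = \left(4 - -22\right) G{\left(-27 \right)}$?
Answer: $- \frac{39}{148} \approx -0.26351$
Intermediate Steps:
$d = -702$ ($d = \left(4 - -22\right) \left(-27\right) = \left(4 + 22\right) \left(-27\right) = 26 \left(-27\right) = -702$)
$\frac{d}{\left(\left(4 - 0\right) + 2\right)^{2} \left(\left(1 - -10\right) + 63\right)} = - \frac{702}{\left(\left(4 - 0\right) + 2\right)^{2} \left(\left(1 - -10\right) + 63\right)} = - \frac{702}{\left(\left(4 + 0\right) + 2\right)^{2} \left(\left(1 + 10\right) + 63\right)} = - \frac{702}{\left(4 + 2\right)^{2} \left(11 + 63\right)} = - \frac{702}{6^{2} \cdot 74} = - \frac{702}{36 \cdot 74} = - \frac{702}{2664} = \left(-702\right) \frac{1}{2664} = - \frac{39}{148}$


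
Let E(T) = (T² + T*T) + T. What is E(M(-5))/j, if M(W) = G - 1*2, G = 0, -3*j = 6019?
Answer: -18/6019 ≈ -0.0029905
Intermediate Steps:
j = -6019/3 (j = -⅓*6019 = -6019/3 ≈ -2006.3)
M(W) = -2 (M(W) = 0 - 1*2 = 0 - 2 = -2)
E(T) = T + 2*T² (E(T) = (T² + T²) + T = 2*T² + T = T + 2*T²)
E(M(-5))/j = (-2*(1 + 2*(-2)))/(-6019/3) = -2*(1 - 4)*(-3/6019) = -2*(-3)*(-3/6019) = 6*(-3/6019) = -18/6019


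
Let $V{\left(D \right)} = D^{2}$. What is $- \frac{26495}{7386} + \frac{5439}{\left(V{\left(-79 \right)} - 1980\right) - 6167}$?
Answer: $- \frac{22667981}{3519429} \approx -6.4408$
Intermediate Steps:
$- \frac{26495}{7386} + \frac{5439}{\left(V{\left(-79 \right)} - 1980\right) - 6167} = - \frac{26495}{7386} + \frac{5439}{\left(\left(-79\right)^{2} - 1980\right) - 6167} = \left(-26495\right) \frac{1}{7386} + \frac{5439}{\left(6241 - 1980\right) - 6167} = - \frac{26495}{7386} + \frac{5439}{4261 - 6167} = - \frac{26495}{7386} + \frac{5439}{-1906} = - \frac{26495}{7386} + 5439 \left(- \frac{1}{1906}\right) = - \frac{26495}{7386} - \frac{5439}{1906} = - \frac{22667981}{3519429}$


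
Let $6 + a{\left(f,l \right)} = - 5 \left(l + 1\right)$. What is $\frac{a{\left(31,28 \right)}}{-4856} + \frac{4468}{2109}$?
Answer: $\frac{22015067}{10241304} \approx 2.1496$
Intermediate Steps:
$a{\left(f,l \right)} = -11 - 5 l$ ($a{\left(f,l \right)} = -6 - 5 \left(l + 1\right) = -6 - 5 \left(1 + l\right) = -6 - \left(5 + 5 l\right) = -11 - 5 l$)
$\frac{a{\left(31,28 \right)}}{-4856} + \frac{4468}{2109} = \frac{-11 - 140}{-4856} + \frac{4468}{2109} = \left(-11 - 140\right) \left(- \frac{1}{4856}\right) + 4468 \cdot \frac{1}{2109} = \left(-151\right) \left(- \frac{1}{4856}\right) + \frac{4468}{2109} = \frac{151}{4856} + \frac{4468}{2109} = \frac{22015067}{10241304}$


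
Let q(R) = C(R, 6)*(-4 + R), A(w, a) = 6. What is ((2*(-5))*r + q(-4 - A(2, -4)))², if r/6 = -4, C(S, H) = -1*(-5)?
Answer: 28900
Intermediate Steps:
C(S, H) = 5
r = -24 (r = 6*(-4) = -24)
q(R) = -20 + 5*R (q(R) = 5*(-4 + R) = -20 + 5*R)
((2*(-5))*r + q(-4 - A(2, -4)))² = ((2*(-5))*(-24) + (-20 + 5*(-4 - 1*6)))² = (-10*(-24) + (-20 + 5*(-4 - 6)))² = (240 + (-20 + 5*(-10)))² = (240 + (-20 - 50))² = (240 - 70)² = 170² = 28900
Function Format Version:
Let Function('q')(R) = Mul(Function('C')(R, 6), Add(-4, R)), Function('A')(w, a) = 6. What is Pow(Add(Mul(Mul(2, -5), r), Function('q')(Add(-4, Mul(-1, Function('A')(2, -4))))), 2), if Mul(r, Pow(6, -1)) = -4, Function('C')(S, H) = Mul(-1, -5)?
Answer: 28900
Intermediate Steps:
Function('C')(S, H) = 5
r = -24 (r = Mul(6, -4) = -24)
Function('q')(R) = Add(-20, Mul(5, R)) (Function('q')(R) = Mul(5, Add(-4, R)) = Add(-20, Mul(5, R)))
Pow(Add(Mul(Mul(2, -5), r), Function('q')(Add(-4, Mul(-1, Function('A')(2, -4))))), 2) = Pow(Add(Mul(Mul(2, -5), -24), Add(-20, Mul(5, Add(-4, Mul(-1, 6))))), 2) = Pow(Add(Mul(-10, -24), Add(-20, Mul(5, Add(-4, -6)))), 2) = Pow(Add(240, Add(-20, Mul(5, -10))), 2) = Pow(Add(240, Add(-20, -50)), 2) = Pow(Add(240, -70), 2) = Pow(170, 2) = 28900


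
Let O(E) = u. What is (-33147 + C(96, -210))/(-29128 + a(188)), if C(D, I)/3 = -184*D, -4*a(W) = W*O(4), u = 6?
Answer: 5067/1730 ≈ 2.9289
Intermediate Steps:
O(E) = 6
a(W) = -3*W/2 (a(W) = -W*6/4 = -3*W/2)
C(D, I) = -552*D (C(D, I) = 3*(-184*D) = -552*D)
(-33147 + C(96, -210))/(-29128 + a(188)) = (-33147 - 552*96)/(-29128 - 3/2*188) = (-33147 - 52992)/(-29128 - 282) = -86139/(-29410) = -86139*(-1/29410) = 5067/1730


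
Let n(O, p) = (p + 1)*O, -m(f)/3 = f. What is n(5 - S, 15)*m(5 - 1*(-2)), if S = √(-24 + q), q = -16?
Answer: -1680 + 672*I*√10 ≈ -1680.0 + 2125.1*I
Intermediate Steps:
m(f) = -3*f
S = 2*I*√10 (S = √(-24 - 16) = √(-40) = 2*I*√10 ≈ 6.3246*I)
n(O, p) = O*(1 + p) (n(O, p) = (1 + p)*O = O*(1 + p))
n(5 - S, 15)*m(5 - 1*(-2)) = ((5 - 2*I*√10)*(1 + 15))*(-3*(5 - 1*(-2))) = ((5 - 2*I*√10)*16)*(-3*(5 + 2)) = (80 - 32*I*√10)*(-3*7) = (80 - 32*I*√10)*(-21) = -1680 + 672*I*√10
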